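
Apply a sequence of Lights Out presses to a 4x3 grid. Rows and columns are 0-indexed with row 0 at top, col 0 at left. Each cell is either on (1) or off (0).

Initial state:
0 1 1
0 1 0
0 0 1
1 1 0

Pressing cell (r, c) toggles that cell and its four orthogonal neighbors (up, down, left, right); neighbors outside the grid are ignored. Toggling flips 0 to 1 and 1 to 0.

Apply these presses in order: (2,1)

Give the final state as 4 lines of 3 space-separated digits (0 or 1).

After press 1 at (2,1):
0 1 1
0 0 0
1 1 0
1 0 0

Answer: 0 1 1
0 0 0
1 1 0
1 0 0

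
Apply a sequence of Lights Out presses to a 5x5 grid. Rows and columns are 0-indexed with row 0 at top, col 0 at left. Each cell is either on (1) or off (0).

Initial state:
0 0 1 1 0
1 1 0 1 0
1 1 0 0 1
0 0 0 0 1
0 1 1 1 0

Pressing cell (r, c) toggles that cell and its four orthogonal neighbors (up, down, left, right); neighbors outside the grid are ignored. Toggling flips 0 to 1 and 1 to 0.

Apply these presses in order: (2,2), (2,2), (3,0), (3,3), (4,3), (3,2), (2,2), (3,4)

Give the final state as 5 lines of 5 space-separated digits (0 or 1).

Answer: 0 0 1 1 0
1 1 1 1 0
0 0 0 0 0
1 0 1 0 1
1 1 1 1 0

Derivation:
After press 1 at (2,2):
0 0 1 1 0
1 1 1 1 0
1 0 1 1 1
0 0 1 0 1
0 1 1 1 0

After press 2 at (2,2):
0 0 1 1 0
1 1 0 1 0
1 1 0 0 1
0 0 0 0 1
0 1 1 1 0

After press 3 at (3,0):
0 0 1 1 0
1 1 0 1 0
0 1 0 0 1
1 1 0 0 1
1 1 1 1 0

After press 4 at (3,3):
0 0 1 1 0
1 1 0 1 0
0 1 0 1 1
1 1 1 1 0
1 1 1 0 0

After press 5 at (4,3):
0 0 1 1 0
1 1 0 1 0
0 1 0 1 1
1 1 1 0 0
1 1 0 1 1

After press 6 at (3,2):
0 0 1 1 0
1 1 0 1 0
0 1 1 1 1
1 0 0 1 0
1 1 1 1 1

After press 7 at (2,2):
0 0 1 1 0
1 1 1 1 0
0 0 0 0 1
1 0 1 1 0
1 1 1 1 1

After press 8 at (3,4):
0 0 1 1 0
1 1 1 1 0
0 0 0 0 0
1 0 1 0 1
1 1 1 1 0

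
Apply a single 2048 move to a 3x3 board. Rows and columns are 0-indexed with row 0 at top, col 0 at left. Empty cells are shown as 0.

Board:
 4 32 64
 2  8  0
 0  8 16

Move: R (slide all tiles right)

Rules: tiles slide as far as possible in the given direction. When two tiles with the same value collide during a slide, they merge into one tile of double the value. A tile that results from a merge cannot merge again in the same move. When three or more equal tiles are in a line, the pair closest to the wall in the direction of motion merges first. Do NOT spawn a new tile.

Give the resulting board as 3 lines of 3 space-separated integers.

Slide right:
row 0: [4, 32, 64] -> [4, 32, 64]
row 1: [2, 8, 0] -> [0, 2, 8]
row 2: [0, 8, 16] -> [0, 8, 16]

Answer:  4 32 64
 0  2  8
 0  8 16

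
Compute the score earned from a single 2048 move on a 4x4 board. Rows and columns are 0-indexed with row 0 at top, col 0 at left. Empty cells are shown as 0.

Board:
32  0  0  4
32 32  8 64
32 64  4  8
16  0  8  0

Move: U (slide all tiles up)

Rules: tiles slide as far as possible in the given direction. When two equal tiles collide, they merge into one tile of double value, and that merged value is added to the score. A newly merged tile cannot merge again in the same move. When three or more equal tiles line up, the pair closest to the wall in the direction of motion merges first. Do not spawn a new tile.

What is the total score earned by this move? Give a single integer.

Answer: 64

Derivation:
Slide up:
col 0: [32, 32, 32, 16] -> [64, 32, 16, 0]  score +64 (running 64)
col 1: [0, 32, 64, 0] -> [32, 64, 0, 0]  score +0 (running 64)
col 2: [0, 8, 4, 8] -> [8, 4, 8, 0]  score +0 (running 64)
col 3: [4, 64, 8, 0] -> [4, 64, 8, 0]  score +0 (running 64)
Board after move:
64 32  8  4
32 64  4 64
16  0  8  8
 0  0  0  0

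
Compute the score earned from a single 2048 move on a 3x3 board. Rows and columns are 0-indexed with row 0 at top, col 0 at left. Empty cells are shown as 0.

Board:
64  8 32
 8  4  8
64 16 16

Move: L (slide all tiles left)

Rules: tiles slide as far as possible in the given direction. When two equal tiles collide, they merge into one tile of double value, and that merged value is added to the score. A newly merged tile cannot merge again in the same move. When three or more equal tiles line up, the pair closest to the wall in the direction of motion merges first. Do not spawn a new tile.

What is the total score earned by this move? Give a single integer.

Answer: 32

Derivation:
Slide left:
row 0: [64, 8, 32] -> [64, 8, 32]  score +0 (running 0)
row 1: [8, 4, 8] -> [8, 4, 8]  score +0 (running 0)
row 2: [64, 16, 16] -> [64, 32, 0]  score +32 (running 32)
Board after move:
64  8 32
 8  4  8
64 32  0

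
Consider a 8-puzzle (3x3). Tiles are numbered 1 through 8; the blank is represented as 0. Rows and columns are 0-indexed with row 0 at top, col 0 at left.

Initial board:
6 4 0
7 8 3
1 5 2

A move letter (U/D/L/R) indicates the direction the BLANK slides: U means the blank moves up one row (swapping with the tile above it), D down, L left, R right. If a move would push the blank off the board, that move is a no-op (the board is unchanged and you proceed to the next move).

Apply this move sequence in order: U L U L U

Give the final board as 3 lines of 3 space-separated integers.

Answer: 0 6 4
7 8 3
1 5 2

Derivation:
After move 1 (U):
6 4 0
7 8 3
1 5 2

After move 2 (L):
6 0 4
7 8 3
1 5 2

After move 3 (U):
6 0 4
7 8 3
1 5 2

After move 4 (L):
0 6 4
7 8 3
1 5 2

After move 5 (U):
0 6 4
7 8 3
1 5 2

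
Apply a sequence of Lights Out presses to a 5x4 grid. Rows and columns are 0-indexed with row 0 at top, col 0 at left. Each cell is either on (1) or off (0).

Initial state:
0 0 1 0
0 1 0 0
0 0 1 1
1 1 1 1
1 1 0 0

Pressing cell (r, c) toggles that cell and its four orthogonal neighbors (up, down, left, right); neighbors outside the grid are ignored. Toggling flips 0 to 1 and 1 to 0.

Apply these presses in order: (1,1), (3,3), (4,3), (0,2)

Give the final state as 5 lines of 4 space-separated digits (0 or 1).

After press 1 at (1,1):
0 1 1 0
1 0 1 0
0 1 1 1
1 1 1 1
1 1 0 0

After press 2 at (3,3):
0 1 1 0
1 0 1 0
0 1 1 0
1 1 0 0
1 1 0 1

After press 3 at (4,3):
0 1 1 0
1 0 1 0
0 1 1 0
1 1 0 1
1 1 1 0

After press 4 at (0,2):
0 0 0 1
1 0 0 0
0 1 1 0
1 1 0 1
1 1 1 0

Answer: 0 0 0 1
1 0 0 0
0 1 1 0
1 1 0 1
1 1 1 0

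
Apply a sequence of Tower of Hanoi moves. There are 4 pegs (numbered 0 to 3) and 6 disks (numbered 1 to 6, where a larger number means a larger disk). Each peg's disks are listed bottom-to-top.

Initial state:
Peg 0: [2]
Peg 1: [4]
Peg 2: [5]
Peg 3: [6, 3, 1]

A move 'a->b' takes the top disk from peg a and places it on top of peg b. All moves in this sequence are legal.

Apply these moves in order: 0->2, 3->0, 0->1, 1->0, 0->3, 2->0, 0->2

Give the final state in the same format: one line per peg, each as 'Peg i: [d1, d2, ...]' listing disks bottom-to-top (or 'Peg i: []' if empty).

Answer: Peg 0: []
Peg 1: [4]
Peg 2: [5, 2]
Peg 3: [6, 3, 1]

Derivation:
After move 1 (0->2):
Peg 0: []
Peg 1: [4]
Peg 2: [5, 2]
Peg 3: [6, 3, 1]

After move 2 (3->0):
Peg 0: [1]
Peg 1: [4]
Peg 2: [5, 2]
Peg 3: [6, 3]

After move 3 (0->1):
Peg 0: []
Peg 1: [4, 1]
Peg 2: [5, 2]
Peg 3: [6, 3]

After move 4 (1->0):
Peg 0: [1]
Peg 1: [4]
Peg 2: [5, 2]
Peg 3: [6, 3]

After move 5 (0->3):
Peg 0: []
Peg 1: [4]
Peg 2: [5, 2]
Peg 3: [6, 3, 1]

After move 6 (2->0):
Peg 0: [2]
Peg 1: [4]
Peg 2: [5]
Peg 3: [6, 3, 1]

After move 7 (0->2):
Peg 0: []
Peg 1: [4]
Peg 2: [5, 2]
Peg 3: [6, 3, 1]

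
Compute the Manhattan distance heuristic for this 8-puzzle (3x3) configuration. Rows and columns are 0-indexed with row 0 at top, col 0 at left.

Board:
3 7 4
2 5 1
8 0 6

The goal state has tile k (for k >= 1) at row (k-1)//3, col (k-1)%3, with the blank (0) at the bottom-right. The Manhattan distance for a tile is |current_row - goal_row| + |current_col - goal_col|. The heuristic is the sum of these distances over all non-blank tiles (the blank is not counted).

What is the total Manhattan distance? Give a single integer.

Tile 3: (0,0)->(0,2) = 2
Tile 7: (0,1)->(2,0) = 3
Tile 4: (0,2)->(1,0) = 3
Tile 2: (1,0)->(0,1) = 2
Tile 5: (1,1)->(1,1) = 0
Tile 1: (1,2)->(0,0) = 3
Tile 8: (2,0)->(2,1) = 1
Tile 6: (2,2)->(1,2) = 1
Sum: 2 + 3 + 3 + 2 + 0 + 3 + 1 + 1 = 15

Answer: 15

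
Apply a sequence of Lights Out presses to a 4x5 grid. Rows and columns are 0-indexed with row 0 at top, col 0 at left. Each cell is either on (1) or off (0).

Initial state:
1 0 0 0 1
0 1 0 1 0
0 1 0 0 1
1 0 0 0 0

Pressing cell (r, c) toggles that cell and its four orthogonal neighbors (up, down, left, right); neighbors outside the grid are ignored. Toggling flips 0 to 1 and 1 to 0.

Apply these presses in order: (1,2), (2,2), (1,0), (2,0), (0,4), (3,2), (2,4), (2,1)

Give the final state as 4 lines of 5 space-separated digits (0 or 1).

After press 1 at (1,2):
1 0 1 0 1
0 0 1 0 0
0 1 1 0 1
1 0 0 0 0

After press 2 at (2,2):
1 0 1 0 1
0 0 0 0 0
0 0 0 1 1
1 0 1 0 0

After press 3 at (1,0):
0 0 1 0 1
1 1 0 0 0
1 0 0 1 1
1 0 1 0 0

After press 4 at (2,0):
0 0 1 0 1
0 1 0 0 0
0 1 0 1 1
0 0 1 0 0

After press 5 at (0,4):
0 0 1 1 0
0 1 0 0 1
0 1 0 1 1
0 0 1 0 0

After press 6 at (3,2):
0 0 1 1 0
0 1 0 0 1
0 1 1 1 1
0 1 0 1 0

After press 7 at (2,4):
0 0 1 1 0
0 1 0 0 0
0 1 1 0 0
0 1 0 1 1

After press 8 at (2,1):
0 0 1 1 0
0 0 0 0 0
1 0 0 0 0
0 0 0 1 1

Answer: 0 0 1 1 0
0 0 0 0 0
1 0 0 0 0
0 0 0 1 1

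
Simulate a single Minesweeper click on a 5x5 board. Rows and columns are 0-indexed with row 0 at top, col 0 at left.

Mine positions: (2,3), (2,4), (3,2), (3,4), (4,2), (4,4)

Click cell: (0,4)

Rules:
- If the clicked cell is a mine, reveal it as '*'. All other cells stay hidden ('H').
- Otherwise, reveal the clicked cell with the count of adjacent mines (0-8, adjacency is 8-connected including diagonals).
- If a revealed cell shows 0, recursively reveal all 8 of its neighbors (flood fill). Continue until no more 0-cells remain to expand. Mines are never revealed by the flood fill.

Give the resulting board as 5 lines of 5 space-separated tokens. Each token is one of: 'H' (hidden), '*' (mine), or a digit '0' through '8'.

0 0 0 0 0
0 0 1 2 2
0 1 2 H H
0 2 H H H
0 2 H H H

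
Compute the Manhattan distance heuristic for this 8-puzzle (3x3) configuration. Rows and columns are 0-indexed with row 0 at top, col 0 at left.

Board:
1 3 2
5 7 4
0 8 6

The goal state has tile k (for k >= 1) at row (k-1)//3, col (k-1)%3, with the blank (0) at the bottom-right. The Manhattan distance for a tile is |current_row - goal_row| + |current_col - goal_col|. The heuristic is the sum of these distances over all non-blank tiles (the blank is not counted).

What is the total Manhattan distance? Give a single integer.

Answer: 8

Derivation:
Tile 1: at (0,0), goal (0,0), distance |0-0|+|0-0| = 0
Tile 3: at (0,1), goal (0,2), distance |0-0|+|1-2| = 1
Tile 2: at (0,2), goal (0,1), distance |0-0|+|2-1| = 1
Tile 5: at (1,0), goal (1,1), distance |1-1|+|0-1| = 1
Tile 7: at (1,1), goal (2,0), distance |1-2|+|1-0| = 2
Tile 4: at (1,2), goal (1,0), distance |1-1|+|2-0| = 2
Tile 8: at (2,1), goal (2,1), distance |2-2|+|1-1| = 0
Tile 6: at (2,2), goal (1,2), distance |2-1|+|2-2| = 1
Sum: 0 + 1 + 1 + 1 + 2 + 2 + 0 + 1 = 8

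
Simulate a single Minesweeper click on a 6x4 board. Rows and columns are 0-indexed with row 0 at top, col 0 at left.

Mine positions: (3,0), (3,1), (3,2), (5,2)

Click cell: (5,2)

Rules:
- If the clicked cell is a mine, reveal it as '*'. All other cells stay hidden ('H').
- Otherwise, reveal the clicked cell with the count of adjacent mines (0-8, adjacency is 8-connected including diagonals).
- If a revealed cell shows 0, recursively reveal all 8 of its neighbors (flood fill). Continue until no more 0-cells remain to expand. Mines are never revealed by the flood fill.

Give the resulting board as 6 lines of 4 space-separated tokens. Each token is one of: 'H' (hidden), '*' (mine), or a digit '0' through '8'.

H H H H
H H H H
H H H H
H H H H
H H H H
H H * H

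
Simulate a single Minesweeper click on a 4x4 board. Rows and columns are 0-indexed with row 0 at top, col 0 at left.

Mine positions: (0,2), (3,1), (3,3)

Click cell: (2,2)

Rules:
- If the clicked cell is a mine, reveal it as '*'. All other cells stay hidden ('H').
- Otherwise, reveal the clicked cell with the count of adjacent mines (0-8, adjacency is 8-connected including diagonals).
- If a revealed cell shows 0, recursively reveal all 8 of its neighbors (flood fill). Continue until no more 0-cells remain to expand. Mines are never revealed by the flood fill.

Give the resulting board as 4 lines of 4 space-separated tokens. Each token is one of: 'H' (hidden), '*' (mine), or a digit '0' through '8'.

H H H H
H H H H
H H 2 H
H H H H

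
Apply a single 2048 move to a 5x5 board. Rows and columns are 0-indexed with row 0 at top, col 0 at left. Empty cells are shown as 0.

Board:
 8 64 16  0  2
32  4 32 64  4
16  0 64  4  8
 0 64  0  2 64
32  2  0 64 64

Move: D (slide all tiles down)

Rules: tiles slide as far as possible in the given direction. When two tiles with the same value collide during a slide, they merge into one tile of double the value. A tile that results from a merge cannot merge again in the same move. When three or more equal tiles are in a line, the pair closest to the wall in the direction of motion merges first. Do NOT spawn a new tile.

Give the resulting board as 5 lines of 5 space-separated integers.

Answer:   0   0   0   0   0
  8  64   0  64   2
 32   4  16   4   4
 16  64  32   2   8
 32   2  64  64 128

Derivation:
Slide down:
col 0: [8, 32, 16, 0, 32] -> [0, 8, 32, 16, 32]
col 1: [64, 4, 0, 64, 2] -> [0, 64, 4, 64, 2]
col 2: [16, 32, 64, 0, 0] -> [0, 0, 16, 32, 64]
col 3: [0, 64, 4, 2, 64] -> [0, 64, 4, 2, 64]
col 4: [2, 4, 8, 64, 64] -> [0, 2, 4, 8, 128]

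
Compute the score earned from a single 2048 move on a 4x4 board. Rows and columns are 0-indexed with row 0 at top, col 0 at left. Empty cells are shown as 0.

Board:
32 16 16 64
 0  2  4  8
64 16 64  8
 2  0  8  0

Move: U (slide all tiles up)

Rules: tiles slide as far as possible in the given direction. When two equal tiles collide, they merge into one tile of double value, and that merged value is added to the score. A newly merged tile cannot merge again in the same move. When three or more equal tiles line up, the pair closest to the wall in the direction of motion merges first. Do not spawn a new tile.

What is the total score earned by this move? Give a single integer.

Slide up:
col 0: [32, 0, 64, 2] -> [32, 64, 2, 0]  score +0 (running 0)
col 1: [16, 2, 16, 0] -> [16, 2, 16, 0]  score +0 (running 0)
col 2: [16, 4, 64, 8] -> [16, 4, 64, 8]  score +0 (running 0)
col 3: [64, 8, 8, 0] -> [64, 16, 0, 0]  score +16 (running 16)
Board after move:
32 16 16 64
64  2  4 16
 2 16 64  0
 0  0  8  0

Answer: 16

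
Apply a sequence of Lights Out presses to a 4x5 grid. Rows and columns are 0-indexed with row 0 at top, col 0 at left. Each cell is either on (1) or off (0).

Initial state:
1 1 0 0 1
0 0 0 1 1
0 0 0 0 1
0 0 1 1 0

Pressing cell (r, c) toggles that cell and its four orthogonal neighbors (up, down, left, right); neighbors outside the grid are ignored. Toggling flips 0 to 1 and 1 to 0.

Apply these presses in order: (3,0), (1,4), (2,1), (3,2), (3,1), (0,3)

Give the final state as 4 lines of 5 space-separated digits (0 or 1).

Answer: 1 1 1 1 1
0 1 0 1 0
0 0 0 0 0
0 0 1 0 0

Derivation:
After press 1 at (3,0):
1 1 0 0 1
0 0 0 1 1
1 0 0 0 1
1 1 1 1 0

After press 2 at (1,4):
1 1 0 0 0
0 0 0 0 0
1 0 0 0 0
1 1 1 1 0

After press 3 at (2,1):
1 1 0 0 0
0 1 0 0 0
0 1 1 0 0
1 0 1 1 0

After press 4 at (3,2):
1 1 0 0 0
0 1 0 0 0
0 1 0 0 0
1 1 0 0 0

After press 5 at (3,1):
1 1 0 0 0
0 1 0 0 0
0 0 0 0 0
0 0 1 0 0

After press 6 at (0,3):
1 1 1 1 1
0 1 0 1 0
0 0 0 0 0
0 0 1 0 0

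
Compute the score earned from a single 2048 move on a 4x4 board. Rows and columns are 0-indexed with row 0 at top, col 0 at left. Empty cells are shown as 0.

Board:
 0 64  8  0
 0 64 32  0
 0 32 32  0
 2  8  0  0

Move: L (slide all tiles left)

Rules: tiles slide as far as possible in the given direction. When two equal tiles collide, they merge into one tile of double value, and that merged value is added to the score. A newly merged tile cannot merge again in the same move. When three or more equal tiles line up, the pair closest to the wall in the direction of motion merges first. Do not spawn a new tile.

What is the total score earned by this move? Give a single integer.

Answer: 64

Derivation:
Slide left:
row 0: [0, 64, 8, 0] -> [64, 8, 0, 0]  score +0 (running 0)
row 1: [0, 64, 32, 0] -> [64, 32, 0, 0]  score +0 (running 0)
row 2: [0, 32, 32, 0] -> [64, 0, 0, 0]  score +64 (running 64)
row 3: [2, 8, 0, 0] -> [2, 8, 0, 0]  score +0 (running 64)
Board after move:
64  8  0  0
64 32  0  0
64  0  0  0
 2  8  0  0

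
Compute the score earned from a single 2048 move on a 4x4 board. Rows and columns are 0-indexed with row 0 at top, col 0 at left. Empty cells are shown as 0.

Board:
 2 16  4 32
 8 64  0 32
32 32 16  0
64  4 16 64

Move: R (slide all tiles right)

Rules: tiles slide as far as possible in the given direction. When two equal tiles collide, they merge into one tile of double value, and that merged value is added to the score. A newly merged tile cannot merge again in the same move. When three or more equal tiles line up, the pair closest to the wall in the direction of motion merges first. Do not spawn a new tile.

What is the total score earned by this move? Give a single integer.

Slide right:
row 0: [2, 16, 4, 32] -> [2, 16, 4, 32]  score +0 (running 0)
row 1: [8, 64, 0, 32] -> [0, 8, 64, 32]  score +0 (running 0)
row 2: [32, 32, 16, 0] -> [0, 0, 64, 16]  score +64 (running 64)
row 3: [64, 4, 16, 64] -> [64, 4, 16, 64]  score +0 (running 64)
Board after move:
 2 16  4 32
 0  8 64 32
 0  0 64 16
64  4 16 64

Answer: 64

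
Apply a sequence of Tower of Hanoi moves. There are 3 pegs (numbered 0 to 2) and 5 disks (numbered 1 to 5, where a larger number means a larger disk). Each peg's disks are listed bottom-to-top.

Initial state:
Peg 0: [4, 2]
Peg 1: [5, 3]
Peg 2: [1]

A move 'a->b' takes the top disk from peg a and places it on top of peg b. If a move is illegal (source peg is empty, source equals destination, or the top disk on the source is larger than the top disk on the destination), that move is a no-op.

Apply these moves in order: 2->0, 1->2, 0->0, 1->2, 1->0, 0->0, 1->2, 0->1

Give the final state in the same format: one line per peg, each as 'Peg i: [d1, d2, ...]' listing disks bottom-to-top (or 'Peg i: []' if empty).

After move 1 (2->0):
Peg 0: [4, 2, 1]
Peg 1: [5, 3]
Peg 2: []

After move 2 (1->2):
Peg 0: [4, 2, 1]
Peg 1: [5]
Peg 2: [3]

After move 3 (0->0):
Peg 0: [4, 2, 1]
Peg 1: [5]
Peg 2: [3]

After move 4 (1->2):
Peg 0: [4, 2, 1]
Peg 1: [5]
Peg 2: [3]

After move 5 (1->0):
Peg 0: [4, 2, 1]
Peg 1: [5]
Peg 2: [3]

After move 6 (0->0):
Peg 0: [4, 2, 1]
Peg 1: [5]
Peg 2: [3]

After move 7 (1->2):
Peg 0: [4, 2, 1]
Peg 1: [5]
Peg 2: [3]

After move 8 (0->1):
Peg 0: [4, 2]
Peg 1: [5, 1]
Peg 2: [3]

Answer: Peg 0: [4, 2]
Peg 1: [5, 1]
Peg 2: [3]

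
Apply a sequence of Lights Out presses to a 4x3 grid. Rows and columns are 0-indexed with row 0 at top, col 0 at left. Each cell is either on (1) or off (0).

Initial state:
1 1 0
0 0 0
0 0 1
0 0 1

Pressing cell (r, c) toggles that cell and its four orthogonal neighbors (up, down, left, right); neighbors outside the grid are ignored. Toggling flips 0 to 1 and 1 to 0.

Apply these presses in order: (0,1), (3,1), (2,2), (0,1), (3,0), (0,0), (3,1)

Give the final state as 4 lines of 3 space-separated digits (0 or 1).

After press 1 at (0,1):
0 0 1
0 1 0
0 0 1
0 0 1

After press 2 at (3,1):
0 0 1
0 1 0
0 1 1
1 1 0

After press 3 at (2,2):
0 0 1
0 1 1
0 0 0
1 1 1

After press 4 at (0,1):
1 1 0
0 0 1
0 0 0
1 1 1

After press 5 at (3,0):
1 1 0
0 0 1
1 0 0
0 0 1

After press 6 at (0,0):
0 0 0
1 0 1
1 0 0
0 0 1

After press 7 at (3,1):
0 0 0
1 0 1
1 1 0
1 1 0

Answer: 0 0 0
1 0 1
1 1 0
1 1 0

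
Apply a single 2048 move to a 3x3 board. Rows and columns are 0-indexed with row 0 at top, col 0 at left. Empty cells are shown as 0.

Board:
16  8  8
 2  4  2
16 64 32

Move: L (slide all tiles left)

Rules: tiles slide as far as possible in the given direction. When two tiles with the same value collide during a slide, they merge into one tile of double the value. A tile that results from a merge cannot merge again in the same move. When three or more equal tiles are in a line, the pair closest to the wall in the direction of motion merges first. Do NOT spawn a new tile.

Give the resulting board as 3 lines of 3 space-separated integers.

Slide left:
row 0: [16, 8, 8] -> [16, 16, 0]
row 1: [2, 4, 2] -> [2, 4, 2]
row 2: [16, 64, 32] -> [16, 64, 32]

Answer: 16 16  0
 2  4  2
16 64 32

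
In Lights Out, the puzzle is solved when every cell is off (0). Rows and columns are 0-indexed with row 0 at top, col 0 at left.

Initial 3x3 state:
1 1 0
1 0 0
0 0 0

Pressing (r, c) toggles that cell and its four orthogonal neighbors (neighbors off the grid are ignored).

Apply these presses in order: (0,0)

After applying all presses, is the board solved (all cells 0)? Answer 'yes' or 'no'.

Answer: yes

Derivation:
After press 1 at (0,0):
0 0 0
0 0 0
0 0 0

Lights still on: 0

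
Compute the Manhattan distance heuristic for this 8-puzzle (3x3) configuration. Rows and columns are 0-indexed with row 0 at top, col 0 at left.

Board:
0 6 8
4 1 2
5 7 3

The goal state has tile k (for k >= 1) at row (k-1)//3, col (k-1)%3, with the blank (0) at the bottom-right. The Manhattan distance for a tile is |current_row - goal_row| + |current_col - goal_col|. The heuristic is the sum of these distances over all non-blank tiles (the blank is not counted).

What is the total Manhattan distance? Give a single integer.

Tile 6: (0,1)->(1,2) = 2
Tile 8: (0,2)->(2,1) = 3
Tile 4: (1,0)->(1,0) = 0
Tile 1: (1,1)->(0,0) = 2
Tile 2: (1,2)->(0,1) = 2
Tile 5: (2,0)->(1,1) = 2
Tile 7: (2,1)->(2,0) = 1
Tile 3: (2,2)->(0,2) = 2
Sum: 2 + 3 + 0 + 2 + 2 + 2 + 1 + 2 = 14

Answer: 14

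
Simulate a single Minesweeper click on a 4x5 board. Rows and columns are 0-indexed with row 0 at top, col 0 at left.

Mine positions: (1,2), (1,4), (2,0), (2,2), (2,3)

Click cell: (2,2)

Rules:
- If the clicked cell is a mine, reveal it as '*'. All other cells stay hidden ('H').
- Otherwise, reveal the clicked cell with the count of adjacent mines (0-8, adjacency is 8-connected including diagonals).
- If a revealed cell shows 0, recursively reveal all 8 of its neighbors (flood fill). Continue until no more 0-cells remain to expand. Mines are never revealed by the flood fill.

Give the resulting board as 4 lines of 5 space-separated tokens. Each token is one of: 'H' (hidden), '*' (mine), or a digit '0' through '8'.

H H H H H
H H H H H
H H * H H
H H H H H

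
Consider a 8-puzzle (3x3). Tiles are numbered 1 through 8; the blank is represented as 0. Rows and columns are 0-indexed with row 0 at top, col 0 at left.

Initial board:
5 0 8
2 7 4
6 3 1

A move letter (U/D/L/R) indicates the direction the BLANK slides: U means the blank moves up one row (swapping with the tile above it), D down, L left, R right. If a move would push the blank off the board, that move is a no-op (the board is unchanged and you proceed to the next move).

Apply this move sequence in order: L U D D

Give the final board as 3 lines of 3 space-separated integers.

Answer: 2 5 8
6 7 4
0 3 1

Derivation:
After move 1 (L):
0 5 8
2 7 4
6 3 1

After move 2 (U):
0 5 8
2 7 4
6 3 1

After move 3 (D):
2 5 8
0 7 4
6 3 1

After move 4 (D):
2 5 8
6 7 4
0 3 1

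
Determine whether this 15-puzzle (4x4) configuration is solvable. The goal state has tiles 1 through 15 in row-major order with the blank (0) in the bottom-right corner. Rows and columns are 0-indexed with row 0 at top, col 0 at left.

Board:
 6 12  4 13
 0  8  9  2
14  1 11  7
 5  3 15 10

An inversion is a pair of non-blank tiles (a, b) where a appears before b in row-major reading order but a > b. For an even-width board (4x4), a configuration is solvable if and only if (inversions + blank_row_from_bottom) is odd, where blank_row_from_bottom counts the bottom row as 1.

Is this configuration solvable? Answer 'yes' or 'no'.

Answer: yes

Derivation:
Inversions: 52
Blank is in row 1 (0-indexed from top), which is row 3 counting from the bottom (bottom = 1).
52 + 3 = 55, which is odd, so the puzzle is solvable.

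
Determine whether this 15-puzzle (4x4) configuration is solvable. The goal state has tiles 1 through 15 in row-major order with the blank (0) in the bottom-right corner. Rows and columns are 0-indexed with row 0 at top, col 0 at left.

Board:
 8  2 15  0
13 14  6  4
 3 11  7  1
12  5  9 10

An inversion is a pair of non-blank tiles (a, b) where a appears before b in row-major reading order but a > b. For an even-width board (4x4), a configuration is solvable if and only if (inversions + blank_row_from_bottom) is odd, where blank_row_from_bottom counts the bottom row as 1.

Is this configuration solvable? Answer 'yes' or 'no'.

Inversions: 57
Blank is in row 0 (0-indexed from top), which is row 4 counting from the bottom (bottom = 1).
57 + 4 = 61, which is odd, so the puzzle is solvable.

Answer: yes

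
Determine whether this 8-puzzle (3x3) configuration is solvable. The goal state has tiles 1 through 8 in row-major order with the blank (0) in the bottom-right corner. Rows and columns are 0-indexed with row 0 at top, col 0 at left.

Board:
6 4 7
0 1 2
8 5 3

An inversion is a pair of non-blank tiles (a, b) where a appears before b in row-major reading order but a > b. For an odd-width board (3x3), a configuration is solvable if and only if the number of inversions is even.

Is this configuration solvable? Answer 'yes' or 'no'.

Inversions (pairs i<j in row-major order where tile[i] > tile[j] > 0): 15
15 is odd, so the puzzle is not solvable.

Answer: no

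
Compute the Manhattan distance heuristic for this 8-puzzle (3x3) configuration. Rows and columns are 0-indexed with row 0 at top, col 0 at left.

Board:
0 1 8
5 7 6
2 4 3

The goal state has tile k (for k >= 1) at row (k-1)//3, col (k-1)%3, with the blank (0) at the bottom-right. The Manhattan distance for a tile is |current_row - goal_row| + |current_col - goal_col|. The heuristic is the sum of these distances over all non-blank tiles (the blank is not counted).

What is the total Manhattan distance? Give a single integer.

Tile 1: (0,1)->(0,0) = 1
Tile 8: (0,2)->(2,1) = 3
Tile 5: (1,0)->(1,1) = 1
Tile 7: (1,1)->(2,0) = 2
Tile 6: (1,2)->(1,2) = 0
Tile 2: (2,0)->(0,1) = 3
Tile 4: (2,1)->(1,0) = 2
Tile 3: (2,2)->(0,2) = 2
Sum: 1 + 3 + 1 + 2 + 0 + 3 + 2 + 2 = 14

Answer: 14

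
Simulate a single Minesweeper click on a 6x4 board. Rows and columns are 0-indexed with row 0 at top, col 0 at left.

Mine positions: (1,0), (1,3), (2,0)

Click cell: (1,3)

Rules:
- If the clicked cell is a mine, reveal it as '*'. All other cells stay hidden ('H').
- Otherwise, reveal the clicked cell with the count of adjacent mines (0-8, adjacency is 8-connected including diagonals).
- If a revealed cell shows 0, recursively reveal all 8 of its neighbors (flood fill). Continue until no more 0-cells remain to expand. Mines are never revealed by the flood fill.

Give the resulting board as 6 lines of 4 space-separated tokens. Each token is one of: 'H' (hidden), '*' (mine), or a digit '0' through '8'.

H H H H
H H H *
H H H H
H H H H
H H H H
H H H H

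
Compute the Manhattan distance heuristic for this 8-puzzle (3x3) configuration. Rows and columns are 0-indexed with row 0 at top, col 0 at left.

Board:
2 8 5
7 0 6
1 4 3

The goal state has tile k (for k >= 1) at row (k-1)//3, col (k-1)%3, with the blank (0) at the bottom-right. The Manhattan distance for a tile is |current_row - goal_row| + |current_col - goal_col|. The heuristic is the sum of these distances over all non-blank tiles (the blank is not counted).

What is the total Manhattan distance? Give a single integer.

Tile 2: at (0,0), goal (0,1), distance |0-0|+|0-1| = 1
Tile 8: at (0,1), goal (2,1), distance |0-2|+|1-1| = 2
Tile 5: at (0,2), goal (1,1), distance |0-1|+|2-1| = 2
Tile 7: at (1,0), goal (2,0), distance |1-2|+|0-0| = 1
Tile 6: at (1,2), goal (1,2), distance |1-1|+|2-2| = 0
Tile 1: at (2,0), goal (0,0), distance |2-0|+|0-0| = 2
Tile 4: at (2,1), goal (1,0), distance |2-1|+|1-0| = 2
Tile 3: at (2,2), goal (0,2), distance |2-0|+|2-2| = 2
Sum: 1 + 2 + 2 + 1 + 0 + 2 + 2 + 2 = 12

Answer: 12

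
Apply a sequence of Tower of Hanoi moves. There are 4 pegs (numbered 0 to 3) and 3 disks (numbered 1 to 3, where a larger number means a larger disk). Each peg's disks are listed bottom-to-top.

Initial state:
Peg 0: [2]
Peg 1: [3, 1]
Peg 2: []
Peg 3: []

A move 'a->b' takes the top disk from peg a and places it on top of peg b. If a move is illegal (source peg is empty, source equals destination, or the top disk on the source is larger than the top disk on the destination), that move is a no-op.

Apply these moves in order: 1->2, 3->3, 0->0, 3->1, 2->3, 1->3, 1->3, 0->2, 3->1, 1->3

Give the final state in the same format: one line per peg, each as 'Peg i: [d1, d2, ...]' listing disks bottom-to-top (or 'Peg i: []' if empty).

Answer: Peg 0: []
Peg 1: [3]
Peg 2: [2]
Peg 3: [1]

Derivation:
After move 1 (1->2):
Peg 0: [2]
Peg 1: [3]
Peg 2: [1]
Peg 3: []

After move 2 (3->3):
Peg 0: [2]
Peg 1: [3]
Peg 2: [1]
Peg 3: []

After move 3 (0->0):
Peg 0: [2]
Peg 1: [3]
Peg 2: [1]
Peg 3: []

After move 4 (3->1):
Peg 0: [2]
Peg 1: [3]
Peg 2: [1]
Peg 3: []

After move 5 (2->3):
Peg 0: [2]
Peg 1: [3]
Peg 2: []
Peg 3: [1]

After move 6 (1->3):
Peg 0: [2]
Peg 1: [3]
Peg 2: []
Peg 3: [1]

After move 7 (1->3):
Peg 0: [2]
Peg 1: [3]
Peg 2: []
Peg 3: [1]

After move 8 (0->2):
Peg 0: []
Peg 1: [3]
Peg 2: [2]
Peg 3: [1]

After move 9 (3->1):
Peg 0: []
Peg 1: [3, 1]
Peg 2: [2]
Peg 3: []

After move 10 (1->3):
Peg 0: []
Peg 1: [3]
Peg 2: [2]
Peg 3: [1]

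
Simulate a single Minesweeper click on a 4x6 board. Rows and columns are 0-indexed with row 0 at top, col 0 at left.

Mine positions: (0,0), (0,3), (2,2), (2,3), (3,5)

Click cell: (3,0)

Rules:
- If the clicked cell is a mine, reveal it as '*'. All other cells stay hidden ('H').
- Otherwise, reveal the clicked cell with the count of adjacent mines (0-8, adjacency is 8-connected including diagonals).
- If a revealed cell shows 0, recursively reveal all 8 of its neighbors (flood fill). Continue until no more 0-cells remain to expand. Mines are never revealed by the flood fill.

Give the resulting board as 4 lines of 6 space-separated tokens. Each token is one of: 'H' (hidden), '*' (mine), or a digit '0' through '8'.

H H H H H H
1 2 H H H H
0 1 H H H H
0 1 H H H H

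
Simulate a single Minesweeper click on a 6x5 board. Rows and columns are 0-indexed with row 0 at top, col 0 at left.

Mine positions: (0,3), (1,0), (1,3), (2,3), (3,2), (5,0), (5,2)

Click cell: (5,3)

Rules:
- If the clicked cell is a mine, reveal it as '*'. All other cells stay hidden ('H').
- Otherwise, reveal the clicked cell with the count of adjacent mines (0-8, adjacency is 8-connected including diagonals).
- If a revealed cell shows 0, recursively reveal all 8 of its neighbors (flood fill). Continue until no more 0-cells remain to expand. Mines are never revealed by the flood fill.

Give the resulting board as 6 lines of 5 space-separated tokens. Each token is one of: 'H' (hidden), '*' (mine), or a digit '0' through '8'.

H H H H H
H H H H H
H H H H H
H H H H H
H H H H H
H H H 1 H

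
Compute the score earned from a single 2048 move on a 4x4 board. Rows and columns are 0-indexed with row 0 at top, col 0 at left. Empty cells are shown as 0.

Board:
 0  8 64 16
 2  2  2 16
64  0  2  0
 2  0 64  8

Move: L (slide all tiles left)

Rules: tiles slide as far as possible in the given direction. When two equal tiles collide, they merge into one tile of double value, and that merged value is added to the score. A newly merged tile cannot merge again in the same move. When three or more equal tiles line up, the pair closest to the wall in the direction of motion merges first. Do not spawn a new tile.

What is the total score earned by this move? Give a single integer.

Answer: 4

Derivation:
Slide left:
row 0: [0, 8, 64, 16] -> [8, 64, 16, 0]  score +0 (running 0)
row 1: [2, 2, 2, 16] -> [4, 2, 16, 0]  score +4 (running 4)
row 2: [64, 0, 2, 0] -> [64, 2, 0, 0]  score +0 (running 4)
row 3: [2, 0, 64, 8] -> [2, 64, 8, 0]  score +0 (running 4)
Board after move:
 8 64 16  0
 4  2 16  0
64  2  0  0
 2 64  8  0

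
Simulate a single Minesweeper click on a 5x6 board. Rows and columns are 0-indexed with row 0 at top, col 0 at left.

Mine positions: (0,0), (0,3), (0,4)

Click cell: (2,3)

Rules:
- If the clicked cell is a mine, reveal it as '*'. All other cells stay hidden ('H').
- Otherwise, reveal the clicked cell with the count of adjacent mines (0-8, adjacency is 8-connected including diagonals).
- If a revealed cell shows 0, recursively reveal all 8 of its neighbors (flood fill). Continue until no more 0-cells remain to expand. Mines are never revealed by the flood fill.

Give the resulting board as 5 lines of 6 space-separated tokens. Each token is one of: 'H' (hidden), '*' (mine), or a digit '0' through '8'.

H H H H H H
1 1 1 2 2 1
0 0 0 0 0 0
0 0 0 0 0 0
0 0 0 0 0 0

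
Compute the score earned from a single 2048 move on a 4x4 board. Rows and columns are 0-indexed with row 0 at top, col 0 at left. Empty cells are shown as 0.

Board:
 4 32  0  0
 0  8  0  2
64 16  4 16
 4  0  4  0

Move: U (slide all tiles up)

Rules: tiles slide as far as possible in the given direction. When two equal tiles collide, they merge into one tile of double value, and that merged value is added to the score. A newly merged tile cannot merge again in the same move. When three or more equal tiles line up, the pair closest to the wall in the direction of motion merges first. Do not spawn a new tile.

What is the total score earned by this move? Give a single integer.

Slide up:
col 0: [4, 0, 64, 4] -> [4, 64, 4, 0]  score +0 (running 0)
col 1: [32, 8, 16, 0] -> [32, 8, 16, 0]  score +0 (running 0)
col 2: [0, 0, 4, 4] -> [8, 0, 0, 0]  score +8 (running 8)
col 3: [0, 2, 16, 0] -> [2, 16, 0, 0]  score +0 (running 8)
Board after move:
 4 32  8  2
64  8  0 16
 4 16  0  0
 0  0  0  0

Answer: 8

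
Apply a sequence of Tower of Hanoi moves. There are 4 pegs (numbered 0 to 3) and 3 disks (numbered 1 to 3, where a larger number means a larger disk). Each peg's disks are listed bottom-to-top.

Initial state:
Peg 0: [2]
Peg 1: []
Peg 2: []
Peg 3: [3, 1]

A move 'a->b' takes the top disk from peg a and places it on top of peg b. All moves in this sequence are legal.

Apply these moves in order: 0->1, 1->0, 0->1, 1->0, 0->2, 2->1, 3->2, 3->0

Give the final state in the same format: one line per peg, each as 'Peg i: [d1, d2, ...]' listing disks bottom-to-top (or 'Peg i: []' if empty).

Answer: Peg 0: [3]
Peg 1: [2]
Peg 2: [1]
Peg 3: []

Derivation:
After move 1 (0->1):
Peg 0: []
Peg 1: [2]
Peg 2: []
Peg 3: [3, 1]

After move 2 (1->0):
Peg 0: [2]
Peg 1: []
Peg 2: []
Peg 3: [3, 1]

After move 3 (0->1):
Peg 0: []
Peg 1: [2]
Peg 2: []
Peg 3: [3, 1]

After move 4 (1->0):
Peg 0: [2]
Peg 1: []
Peg 2: []
Peg 3: [3, 1]

After move 5 (0->2):
Peg 0: []
Peg 1: []
Peg 2: [2]
Peg 3: [3, 1]

After move 6 (2->1):
Peg 0: []
Peg 1: [2]
Peg 2: []
Peg 3: [3, 1]

After move 7 (3->2):
Peg 0: []
Peg 1: [2]
Peg 2: [1]
Peg 3: [3]

After move 8 (3->0):
Peg 0: [3]
Peg 1: [2]
Peg 2: [1]
Peg 3: []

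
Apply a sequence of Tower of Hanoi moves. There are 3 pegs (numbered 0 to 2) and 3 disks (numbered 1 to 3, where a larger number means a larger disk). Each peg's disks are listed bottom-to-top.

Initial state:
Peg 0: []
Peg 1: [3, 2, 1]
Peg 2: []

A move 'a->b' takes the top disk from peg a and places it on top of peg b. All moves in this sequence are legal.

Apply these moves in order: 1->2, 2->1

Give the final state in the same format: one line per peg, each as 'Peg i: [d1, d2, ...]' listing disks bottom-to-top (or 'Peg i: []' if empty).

After move 1 (1->2):
Peg 0: []
Peg 1: [3, 2]
Peg 2: [1]

After move 2 (2->1):
Peg 0: []
Peg 1: [3, 2, 1]
Peg 2: []

Answer: Peg 0: []
Peg 1: [3, 2, 1]
Peg 2: []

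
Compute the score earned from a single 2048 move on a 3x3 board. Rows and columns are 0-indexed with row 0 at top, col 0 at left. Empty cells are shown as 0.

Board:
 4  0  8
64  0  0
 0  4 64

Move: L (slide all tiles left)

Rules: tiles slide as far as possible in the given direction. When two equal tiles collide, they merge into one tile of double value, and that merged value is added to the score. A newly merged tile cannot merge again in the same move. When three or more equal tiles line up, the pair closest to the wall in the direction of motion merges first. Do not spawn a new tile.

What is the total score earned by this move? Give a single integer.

Slide left:
row 0: [4, 0, 8] -> [4, 8, 0]  score +0 (running 0)
row 1: [64, 0, 0] -> [64, 0, 0]  score +0 (running 0)
row 2: [0, 4, 64] -> [4, 64, 0]  score +0 (running 0)
Board after move:
 4  8  0
64  0  0
 4 64  0

Answer: 0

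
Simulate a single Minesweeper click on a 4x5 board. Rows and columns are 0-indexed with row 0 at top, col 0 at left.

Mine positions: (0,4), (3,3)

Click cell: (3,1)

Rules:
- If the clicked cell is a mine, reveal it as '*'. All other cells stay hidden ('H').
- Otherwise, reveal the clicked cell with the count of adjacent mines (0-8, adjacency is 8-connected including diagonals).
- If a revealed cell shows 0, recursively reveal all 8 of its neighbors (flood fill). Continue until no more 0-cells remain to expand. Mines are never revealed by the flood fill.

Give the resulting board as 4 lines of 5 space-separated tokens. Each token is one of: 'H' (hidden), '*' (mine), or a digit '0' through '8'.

0 0 0 1 H
0 0 0 1 H
0 0 1 1 H
0 0 1 H H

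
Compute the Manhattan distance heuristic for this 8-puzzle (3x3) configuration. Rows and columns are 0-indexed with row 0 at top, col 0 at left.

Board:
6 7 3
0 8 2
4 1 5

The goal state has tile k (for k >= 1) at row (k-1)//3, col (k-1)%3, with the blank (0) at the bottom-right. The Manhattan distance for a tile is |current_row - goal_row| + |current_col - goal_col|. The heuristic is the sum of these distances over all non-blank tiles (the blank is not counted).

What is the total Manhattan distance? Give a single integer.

Answer: 15

Derivation:
Tile 6: at (0,0), goal (1,2), distance |0-1|+|0-2| = 3
Tile 7: at (0,1), goal (2,0), distance |0-2|+|1-0| = 3
Tile 3: at (0,2), goal (0,2), distance |0-0|+|2-2| = 0
Tile 8: at (1,1), goal (2,1), distance |1-2|+|1-1| = 1
Tile 2: at (1,2), goal (0,1), distance |1-0|+|2-1| = 2
Tile 4: at (2,0), goal (1,0), distance |2-1|+|0-0| = 1
Tile 1: at (2,1), goal (0,0), distance |2-0|+|1-0| = 3
Tile 5: at (2,2), goal (1,1), distance |2-1|+|2-1| = 2
Sum: 3 + 3 + 0 + 1 + 2 + 1 + 3 + 2 = 15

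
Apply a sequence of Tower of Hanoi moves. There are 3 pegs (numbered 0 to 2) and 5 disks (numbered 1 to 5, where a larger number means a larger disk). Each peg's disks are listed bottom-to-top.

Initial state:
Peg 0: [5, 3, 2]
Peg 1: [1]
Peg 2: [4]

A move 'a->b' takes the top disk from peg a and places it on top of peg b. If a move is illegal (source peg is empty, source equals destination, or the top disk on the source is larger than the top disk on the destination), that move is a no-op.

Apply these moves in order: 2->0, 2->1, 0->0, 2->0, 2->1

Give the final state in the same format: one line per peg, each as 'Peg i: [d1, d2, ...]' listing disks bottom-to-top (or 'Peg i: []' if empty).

Answer: Peg 0: [5, 3, 2]
Peg 1: [1]
Peg 2: [4]

Derivation:
After move 1 (2->0):
Peg 0: [5, 3, 2]
Peg 1: [1]
Peg 2: [4]

After move 2 (2->1):
Peg 0: [5, 3, 2]
Peg 1: [1]
Peg 2: [4]

After move 3 (0->0):
Peg 0: [5, 3, 2]
Peg 1: [1]
Peg 2: [4]

After move 4 (2->0):
Peg 0: [5, 3, 2]
Peg 1: [1]
Peg 2: [4]

After move 5 (2->1):
Peg 0: [5, 3, 2]
Peg 1: [1]
Peg 2: [4]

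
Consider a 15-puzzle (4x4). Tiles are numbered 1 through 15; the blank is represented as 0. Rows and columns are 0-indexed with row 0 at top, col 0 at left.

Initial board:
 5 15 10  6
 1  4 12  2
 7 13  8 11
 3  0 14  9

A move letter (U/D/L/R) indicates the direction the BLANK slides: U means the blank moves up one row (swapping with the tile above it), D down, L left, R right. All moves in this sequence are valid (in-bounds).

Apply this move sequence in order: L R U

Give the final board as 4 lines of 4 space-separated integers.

Answer:  5 15 10  6
 1  4 12  2
 7  0  8 11
 3 13 14  9

Derivation:
After move 1 (L):
 5 15 10  6
 1  4 12  2
 7 13  8 11
 0  3 14  9

After move 2 (R):
 5 15 10  6
 1  4 12  2
 7 13  8 11
 3  0 14  9

After move 3 (U):
 5 15 10  6
 1  4 12  2
 7  0  8 11
 3 13 14  9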